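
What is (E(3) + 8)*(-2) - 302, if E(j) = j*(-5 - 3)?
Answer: -270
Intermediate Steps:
E(j) = -8*j (E(j) = j*(-8) = -8*j)
(E(3) + 8)*(-2) - 302 = (-8*3 + 8)*(-2) - 302 = (-24 + 8)*(-2) - 302 = -16*(-2) - 302 = 32 - 302 = -270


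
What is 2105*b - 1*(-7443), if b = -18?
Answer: -30447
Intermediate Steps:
2105*b - 1*(-7443) = 2105*(-18) - 1*(-7443) = -37890 + 7443 = -30447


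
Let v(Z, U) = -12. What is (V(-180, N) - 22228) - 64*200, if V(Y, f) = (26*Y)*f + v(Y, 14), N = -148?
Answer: 657600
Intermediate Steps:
V(Y, f) = -12 + 26*Y*f (V(Y, f) = (26*Y)*f - 12 = 26*Y*f - 12 = -12 + 26*Y*f)
(V(-180, N) - 22228) - 64*200 = ((-12 + 26*(-180)*(-148)) - 22228) - 64*200 = ((-12 + 692640) - 22228) - 12800 = (692628 - 22228) - 12800 = 670400 - 12800 = 657600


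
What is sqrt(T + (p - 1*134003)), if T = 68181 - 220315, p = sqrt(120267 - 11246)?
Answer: sqrt(-286137 + 11*sqrt(901)) ≈ 534.61*I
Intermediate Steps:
p = 11*sqrt(901) (p = sqrt(109021) = 11*sqrt(901) ≈ 330.18)
T = -152134
sqrt(T + (p - 1*134003)) = sqrt(-152134 + (11*sqrt(901) - 1*134003)) = sqrt(-152134 + (11*sqrt(901) - 134003)) = sqrt(-152134 + (-134003 + 11*sqrt(901))) = sqrt(-286137 + 11*sqrt(901))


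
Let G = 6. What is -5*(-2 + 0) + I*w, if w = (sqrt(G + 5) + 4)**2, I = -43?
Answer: -1151 - 344*sqrt(11) ≈ -2291.9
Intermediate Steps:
w = (4 + sqrt(11))**2 (w = (sqrt(6 + 5) + 4)**2 = (sqrt(11) + 4)**2 = (4 + sqrt(11))**2 ≈ 53.533)
-5*(-2 + 0) + I*w = -5*(-2 + 0) - 43*(4 + sqrt(11))**2 = -5*(-2) - 43*(4 + sqrt(11))**2 = 10 - 43*(4 + sqrt(11))**2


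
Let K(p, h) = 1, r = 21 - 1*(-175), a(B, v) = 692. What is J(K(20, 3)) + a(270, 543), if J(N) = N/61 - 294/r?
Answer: 84243/122 ≈ 690.52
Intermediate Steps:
r = 196 (r = 21 + 175 = 196)
J(N) = -3/2 + N/61 (J(N) = N/61 - 294/196 = N*(1/61) - 294*1/196 = N/61 - 3/2 = -3/2 + N/61)
J(K(20, 3)) + a(270, 543) = (-3/2 + (1/61)*1) + 692 = (-3/2 + 1/61) + 692 = -181/122 + 692 = 84243/122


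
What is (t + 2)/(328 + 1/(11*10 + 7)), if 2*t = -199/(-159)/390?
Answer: 248239/40679620 ≈ 0.0061023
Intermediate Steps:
t = 199/124020 (t = (-199/(-159)/390)/2 = (-199*(-1/159)*(1/390))/2 = ((199/159)*(1/390))/2 = (½)*(199/62010) = 199/124020 ≈ 0.0016046)
(t + 2)/(328 + 1/(11*10 + 7)) = (199/124020 + 2)/(328 + 1/(11*10 + 7)) = 248239/(124020*(328 + 1/(110 + 7))) = 248239/(124020*(328 + 1/117)) = 248239/(124020*(38377/117)) = (248239/124020)*(117/38377) = 248239/40679620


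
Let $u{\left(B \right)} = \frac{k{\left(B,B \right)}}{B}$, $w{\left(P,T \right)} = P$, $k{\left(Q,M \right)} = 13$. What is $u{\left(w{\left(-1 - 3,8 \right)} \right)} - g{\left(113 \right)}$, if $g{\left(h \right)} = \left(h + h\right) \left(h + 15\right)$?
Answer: $- \frac{115725}{4} \approx -28931.0$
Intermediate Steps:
$u{\left(B \right)} = \frac{13}{B}$
$g{\left(h \right)} = 2 h \left(15 + h\right)$
$u{\left(w{\left(-1 - 3,8 \right)} \right)} - g{\left(113 \right)} = \frac{13}{-1 - 3} - 2 \cdot 113 \left(15 + 113\right) = \frac{13}{-1 - 3} - 2 \cdot 113 \cdot 128 = \frac{13}{-4} - 28928 = 13 \left(- \frac{1}{4}\right) - 28928 = - \frac{13}{4} - 28928 = - \frac{115725}{4}$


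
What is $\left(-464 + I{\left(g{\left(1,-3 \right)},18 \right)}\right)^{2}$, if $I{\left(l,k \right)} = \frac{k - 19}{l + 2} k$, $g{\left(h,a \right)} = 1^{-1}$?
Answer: $220900$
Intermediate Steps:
$g{\left(h,a \right)} = 1$
$I{\left(l,k \right)} = \frac{k \left(-19 + k\right)}{2 + l}$ ($I{\left(l,k \right)} = \frac{-19 + k}{2 + l} k = \frac{k \left(-19 + k\right)}{2 + l}$)
$\left(-464 + I{\left(g{\left(1,-3 \right)},18 \right)}\right)^{2} = \left(-464 + \frac{18 \left(-19 + 18\right)}{2 + 1}\right)^{2} = \left(-464 + 18 \cdot \frac{1}{3} \left(-1\right)\right)^{2} = \left(-464 - 6\right)^{2} = \left(-470\right)^{2} = 220900$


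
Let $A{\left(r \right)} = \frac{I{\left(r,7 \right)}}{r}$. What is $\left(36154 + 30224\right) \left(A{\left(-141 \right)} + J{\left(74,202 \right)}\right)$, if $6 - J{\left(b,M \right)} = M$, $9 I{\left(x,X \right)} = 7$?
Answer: $- \frac{5503422106}{423} \approx -1.301 \cdot 10^{7}$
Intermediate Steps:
$I{\left(x,X \right)} = \frac{7}{9}$ ($I{\left(x,X \right)} = \frac{1}{9} \cdot 7 = \frac{7}{9}$)
$J{\left(b,M \right)} = 6 - M$
$A{\left(r \right)} = \frac{7}{9 r}$
$\left(36154 + 30224\right) \left(A{\left(-141 \right)} + J{\left(74,202 \right)}\right) = \left(36154 + 30224\right) \left(\frac{7}{9 \left(-141\right)} + \left(6 - 202\right)\right) = 66378 \left(\frac{7}{9} \left(- \frac{1}{141}\right) + \left(6 - 202\right)\right) = 66378 \left(- \frac{7}{1269} - 196\right) = 66378 \left(- \frac{248731}{1269}\right) = - \frac{5503422106}{423}$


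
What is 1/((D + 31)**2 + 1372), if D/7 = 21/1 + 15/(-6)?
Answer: 4/108529 ≈ 3.6857e-5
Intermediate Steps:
D = 259/2 (D = 7*(21/1 + 15/(-6)) = 7*(21*1 + 15*(-1/6)) = 7*(21 - 5/2) = 7*(37/2) = 259/2 ≈ 129.50)
1/((D + 31)**2 + 1372) = 1/((259/2 + 31)**2 + 1372) = 1/((321/2)**2 + 1372) = 1/(103041/4 + 1372) = 1/(108529/4) = 4/108529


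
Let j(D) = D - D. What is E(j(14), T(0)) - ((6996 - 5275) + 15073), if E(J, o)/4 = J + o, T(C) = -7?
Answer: -16822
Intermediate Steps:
j(D) = 0
E(J, o) = 4*J + 4*o (E(J, o) = 4*(J + o) = 4*J + 4*o)
E(j(14), T(0)) - ((6996 - 5275) + 15073) = (4*0 + 4*(-7)) - ((6996 - 5275) + 15073) = (0 - 28) - (1721 + 15073) = -28 - 1*16794 = -28 - 16794 = -16822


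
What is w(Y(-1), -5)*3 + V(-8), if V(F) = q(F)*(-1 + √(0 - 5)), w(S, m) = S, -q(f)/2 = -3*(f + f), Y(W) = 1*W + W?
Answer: 90 - 96*I*√5 ≈ 90.0 - 214.66*I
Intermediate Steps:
Y(W) = 2*W (Y(W) = W + W = 2*W)
q(f) = 12*f (q(f) = -(-6)*(f + f) = -(-6)*2*f = -(-12)*f = 12*f)
V(F) = 12*F*(-1 + I*√5) (V(F) = (12*F)*(-1 + √(0 - 5)) = (12*F)*(-1 + √(-5)) = (12*F)*(-1 + I*√5) = 12*F*(-1 + I*√5))
w(Y(-1), -5)*3 + V(-8) = (2*(-1))*3 + 12*(-8)*(-1 + I*√5) = -2*3 + (96 - 96*I*√5) = -6 + (96 - 96*I*√5) = 90 - 96*I*√5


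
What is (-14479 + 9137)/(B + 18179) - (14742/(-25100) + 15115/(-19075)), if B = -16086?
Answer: -3357259803/2863119350 ≈ -1.1726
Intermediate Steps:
(-14479 + 9137)/(B + 18179) - (14742/(-25100) + 15115/(-19075)) = (-14479 + 9137)/(-16086 + 18179) - (14742/(-25100) + 15115/(-19075)) = -5342/2093 - (14742*(-1/25100) + 15115*(-1/19075)) = -5342*1/2093 - (-7371/12550 - 3023/3815) = -5342/2093 - 1*(-13211803/9575650) = -5342/2093 + 13211803/9575650 = -3357259803/2863119350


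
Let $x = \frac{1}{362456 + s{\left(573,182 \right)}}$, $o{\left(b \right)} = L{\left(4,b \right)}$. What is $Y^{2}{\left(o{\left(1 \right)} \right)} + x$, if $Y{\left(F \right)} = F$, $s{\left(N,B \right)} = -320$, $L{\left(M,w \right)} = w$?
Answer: $\frac{362137}{362136} \approx 1.0$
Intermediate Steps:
$o{\left(b \right)} = b$
$x = \frac{1}{362136}$ ($x = \frac{1}{362456 - 320} = \frac{1}{362136} \approx 2.7614 \cdot 10^{-6}$)
$Y^{2}{\left(o{\left(1 \right)} \right)} + x = 1^{2} + \frac{1}{362136} = 1 + \frac{1}{362136} = \frac{362137}{362136}$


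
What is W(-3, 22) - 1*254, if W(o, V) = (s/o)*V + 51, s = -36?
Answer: 61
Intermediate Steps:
W(o, V) = 51 - 36*V/o (W(o, V) = (-36/o)*V + 51 = -36*V/o + 51 = 51 - 36*V/o)
W(-3, 22) - 1*254 = (51 - 36*22/(-3)) - 1*254 = (51 - 36*22*(-⅓)) - 254 = (51 + 264) - 254 = 315 - 254 = 61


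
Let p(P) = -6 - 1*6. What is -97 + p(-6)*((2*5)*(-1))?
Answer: 23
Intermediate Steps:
p(P) = -12 (p(P) = -6 - 6 = -12)
-97 + p(-6)*((2*5)*(-1)) = -97 - 12*2*5*(-1) = -97 - 120*(-1) = -97 - 12*(-10) = -97 + 120 = 23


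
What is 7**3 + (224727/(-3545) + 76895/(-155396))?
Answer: 153757165593/550878820 ≈ 279.11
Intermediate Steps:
7**3 + (224727/(-3545) + 76895/(-155396)) = 343 + (224727*(-1/3545) + 76895*(-1/155396)) = 343 + (-224727/3545 - 76895/155396) = 343 - 35194269667/550878820 = 153757165593/550878820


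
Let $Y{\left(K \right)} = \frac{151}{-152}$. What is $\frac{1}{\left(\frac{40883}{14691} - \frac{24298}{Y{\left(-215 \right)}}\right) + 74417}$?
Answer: $\frac{2218341}{219346667066} \approx 1.0113 \cdot 10^{-5}$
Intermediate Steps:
$Y{\left(K \right)} = - \frac{151}{152}$ ($Y{\left(K \right)} = 151 \left(- \frac{1}{152}\right) = - \frac{151}{152}$)
$\frac{1}{\left(\frac{40883}{14691} - \frac{24298}{Y{\left(-215 \right)}}\right) + 74417} = \frac{1}{\left(\frac{40883}{14691} - \frac{24298}{- \frac{151}{152}}\right) + 74417} = \frac{1}{\left(40883 \cdot \frac{1}{14691} - - \frac{3693296}{151}\right) + 74417} = \frac{1}{\left(\frac{40883}{14691} + \frac{3693296}{151}\right) + 74417} = \frac{1}{\frac{54264384869}{2218341} + 74417} = \frac{1}{\frac{219346667066}{2218341}} = \frac{2218341}{219346667066}$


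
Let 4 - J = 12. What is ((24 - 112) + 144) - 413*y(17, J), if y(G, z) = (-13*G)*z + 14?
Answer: -735910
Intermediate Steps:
J = -8 (J = 4 - 1*12 = 4 - 12 = -8)
y(G, z) = 14 - 13*G*z (y(G, z) = -13*G*z + 14 = 14 - 13*G*z)
((24 - 112) + 144) - 413*y(17, J) = ((24 - 112) + 144) - 413*(14 - 13*17*(-8)) = (-88 + 144) - 413*(14 + 1768) = 56 - 413*1782 = 56 - 735966 = -735910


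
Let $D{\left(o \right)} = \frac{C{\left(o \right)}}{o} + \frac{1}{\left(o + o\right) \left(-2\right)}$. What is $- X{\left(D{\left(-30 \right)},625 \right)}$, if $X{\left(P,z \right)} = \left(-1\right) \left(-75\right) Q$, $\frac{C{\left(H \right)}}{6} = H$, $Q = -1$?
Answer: $75$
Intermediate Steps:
$C{\left(H \right)} = 6 H$
$D{\left(o \right)} = 6 - \frac{1}{4 o}$ ($D{\left(o \right)} = \frac{6 o}{o} + \frac{1}{\left(o + o\right) \left(-2\right)} = 6 + \frac{1}{2 o} \left(- \frac{1}{2}\right) = 6 - \frac{1}{4 o}$)
$X{\left(P,z \right)} = -75$ ($X{\left(P,z \right)} = \left(-1\right) \left(-75\right) \left(-1\right) = 75 \left(-1\right) = -75$)
$- X{\left(D{\left(-30 \right)},625 \right)} = \left(-1\right) \left(-75\right) = 75$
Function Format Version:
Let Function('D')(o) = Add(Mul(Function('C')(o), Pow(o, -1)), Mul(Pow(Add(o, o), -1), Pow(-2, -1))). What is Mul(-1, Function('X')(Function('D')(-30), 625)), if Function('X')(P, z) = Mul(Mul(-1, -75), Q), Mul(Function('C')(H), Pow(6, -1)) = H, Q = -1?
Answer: 75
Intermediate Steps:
Function('C')(H) = Mul(6, H)
Function('D')(o) = Add(6, Mul(Rational(-1, 4), Pow(o, -1))) (Function('D')(o) = Add(Mul(Mul(6, o), Pow(o, -1)), Mul(Pow(Add(o, o), -1), Pow(-2, -1))) = Add(6, Mul(Pow(Mul(2, o), -1), Rational(-1, 2))) = Add(6, Mul(Mul(Rational(1, 2), Pow(o, -1)), Rational(-1, 2))) = Add(6, Mul(Rational(-1, 4), Pow(o, -1))))
Function('X')(P, z) = -75 (Function('X')(P, z) = Mul(Mul(-1, -75), -1) = Mul(75, -1) = -75)
Mul(-1, Function('X')(Function('D')(-30), 625)) = Mul(-1, -75) = 75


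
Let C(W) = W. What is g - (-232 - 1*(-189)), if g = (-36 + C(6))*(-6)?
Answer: 223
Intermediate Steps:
g = 180 (g = (-36 + 6)*(-6) = -30*(-6) = 180)
g - (-232 - 1*(-189)) = 180 - (-232 - 1*(-189)) = 180 - (-232 + 189) = 180 - 1*(-43) = 180 + 43 = 223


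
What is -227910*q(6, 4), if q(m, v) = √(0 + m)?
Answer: -227910*√6 ≈ -5.5826e+5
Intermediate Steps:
q(m, v) = √m
-227910*q(6, 4) = -227910*√6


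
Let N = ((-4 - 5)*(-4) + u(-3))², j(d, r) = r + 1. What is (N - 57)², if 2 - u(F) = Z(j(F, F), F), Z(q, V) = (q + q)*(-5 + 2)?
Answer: 383161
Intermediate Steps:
j(d, r) = 1 + r
Z(q, V) = -6*q (Z(q, V) = (2*q)*(-3) = -6*q)
u(F) = 8 + 6*F (u(F) = 2 - (-6)*(1 + F) = 2 - (-6 - 6*F) = 2 + (6 + 6*F) = 8 + 6*F)
N = 676 (N = ((-4 - 5)*(-4) + (8 + 6*(-3)))² = (-9*(-4) + (8 - 18))² = (36 - 10)² = 26² = 676)
(N - 57)² = (676 - 57)² = 619² = 383161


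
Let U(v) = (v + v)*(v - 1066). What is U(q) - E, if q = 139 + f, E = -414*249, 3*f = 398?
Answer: -2956516/9 ≈ -3.2850e+5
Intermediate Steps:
f = 398/3 (f = (⅓)*398 = 398/3 ≈ 132.67)
E = -103086
q = 815/3 (q = 139 + 398/3 = 815/3 ≈ 271.67)
U(v) = 2*v*(-1066 + v) (U(v) = (2*v)*(-1066 + v) = 2*v*(-1066 + v))
U(q) - E = 2*(815/3)*(-1066 + 815/3) - 1*(-103086) = 2*(815/3)*(-2383/3) + 103086 = -3884290/9 + 103086 = -2956516/9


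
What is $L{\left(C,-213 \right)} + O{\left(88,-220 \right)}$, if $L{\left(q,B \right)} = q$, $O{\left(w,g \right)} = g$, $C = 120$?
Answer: $-100$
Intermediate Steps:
$L{\left(C,-213 \right)} + O{\left(88,-220 \right)} = 120 - 220 = -100$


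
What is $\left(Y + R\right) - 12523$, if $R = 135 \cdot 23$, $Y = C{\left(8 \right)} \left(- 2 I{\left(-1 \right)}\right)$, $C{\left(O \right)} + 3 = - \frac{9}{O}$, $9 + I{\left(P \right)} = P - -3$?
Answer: $- \frac{37903}{4} \approx -9475.8$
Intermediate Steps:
$I{\left(P \right)} = -6 + P$ ($I{\left(P \right)} = -9 + \left(P - -3\right) = -9 + \left(P + 3\right) = -9 + \left(3 + P\right) = -6 + P$)
$C{\left(O \right)} = -3 - \frac{9}{O}$
$Y = - \frac{231}{4}$ ($Y = \left(-3 - \frac{9}{8}\right) \left(- 2 \left(-6 - 1\right)\right) = \left(-3 - \frac{9}{8}\right) \left(\left(-2\right) \left(-7\right)\right) = \left(-3 - \frac{9}{8}\right) 14 = \left(- \frac{33}{8}\right) 14 = - \frac{231}{4} \approx -57.75$)
$R = 3105$
$\left(Y + R\right) - 12523 = \left(- \frac{231}{4} + 3105\right) - 12523 = \frac{12189}{4} - 12523 = - \frac{37903}{4}$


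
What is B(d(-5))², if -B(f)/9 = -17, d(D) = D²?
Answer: 23409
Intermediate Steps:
B(f) = 153 (B(f) = -9*(-17) = 153)
B(d(-5))² = 153² = 23409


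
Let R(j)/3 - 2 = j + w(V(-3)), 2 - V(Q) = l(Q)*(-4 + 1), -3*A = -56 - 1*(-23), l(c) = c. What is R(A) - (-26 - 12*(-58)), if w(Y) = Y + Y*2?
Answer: -694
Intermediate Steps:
A = 11 (A = -(-56 - 1*(-23))/3 = -(-56 + 23)/3 = -1/3*(-33) = 11)
V(Q) = 2 + 3*Q (V(Q) = 2 - Q*(-4 + 1) = 2 - Q*(-3) = 2 - (-3)*Q = 2 + 3*Q)
w(Y) = 3*Y (w(Y) = Y + 2*Y = 3*Y)
R(j) = -57 + 3*j (R(j) = 6 + 3*(j + 3*(2 + 3*(-3))) = 6 + 3*(j + 3*(2 - 9)) = 6 + 3*(j + 3*(-7)) = 6 + 3*(j - 21) = 6 + 3*(-21 + j) = 6 + (-63 + 3*j) = -57 + 3*j)
R(A) - (-26 - 12*(-58)) = (-57 + 3*11) - (-26 - 12*(-58)) = (-57 + 33) - (-26 + 696) = -24 - 1*670 = -24 - 670 = -694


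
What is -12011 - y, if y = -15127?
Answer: 3116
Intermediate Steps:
-12011 - y = -12011 - 1*(-15127) = -12011 + 15127 = 3116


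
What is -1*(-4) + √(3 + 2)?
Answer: 4 + √5 ≈ 6.2361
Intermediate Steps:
-1*(-4) + √(3 + 2) = 4 + √5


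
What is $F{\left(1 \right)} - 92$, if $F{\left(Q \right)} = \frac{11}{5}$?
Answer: $- \frac{449}{5} \approx -89.8$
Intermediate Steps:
$F{\left(Q \right)} = \frac{11}{5}$ ($F{\left(Q \right)} = 11 \cdot \frac{1}{5} = \frac{11}{5}$)
$F{\left(1 \right)} - 92 = \frac{11}{5} - 92 = - \frac{449}{5}$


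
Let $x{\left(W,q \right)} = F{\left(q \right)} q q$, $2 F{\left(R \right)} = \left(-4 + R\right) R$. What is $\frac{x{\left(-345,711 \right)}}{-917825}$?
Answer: $- \frac{254113779717}{1835650} \approx -1.3843 \cdot 10^{5}$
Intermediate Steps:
$F{\left(R \right)} = \frac{R \left(-4 + R\right)}{2}$ ($F{\left(R \right)} = \frac{\left(-4 + R\right) R}{2} = \frac{R \left(-4 + R\right)}{2}$)
$x{\left(W,q \right)} = \frac{q^{3} \left(-4 + q\right)}{2}$ ($x{\left(W,q \right)} = \frac{q \left(-4 + q\right)}{2} q q = \frac{q^{2} \left(-4 + q\right)}{2} q = \frac{q^{3} \left(-4 + q\right)}{2}$)
$\frac{x{\left(-345,711 \right)}}{-917825} = \frac{\frac{1}{2} \cdot 711^{3} \left(-4 + 711\right)}{-917825} = \frac{1}{2} \cdot 359425431 \cdot 707 \left(- \frac{1}{917825}\right) = \frac{254113779717}{2} \left(- \frac{1}{917825}\right) = - \frac{254113779717}{1835650}$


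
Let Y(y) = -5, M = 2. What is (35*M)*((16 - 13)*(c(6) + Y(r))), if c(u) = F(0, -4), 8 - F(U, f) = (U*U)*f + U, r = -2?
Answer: 630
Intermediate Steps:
F(U, f) = 8 - U - f*U² (F(U, f) = 8 - ((U*U)*f + U) = 8 - (U²*f + U) = 8 - (f*U² + U) = 8 - (U + f*U²) = 8 + (-U - f*U²) = 8 - U - f*U²)
c(u) = 8 (c(u) = 8 - 1*0 - 1*(-4)*0² = 8 + 0 - 1*(-4)*0 = 8 + 0 + 0 = 8)
(35*M)*((16 - 13)*(c(6) + Y(r))) = (35*2)*((16 - 13)*(8 - 5)) = 70*(3*3) = 70*9 = 630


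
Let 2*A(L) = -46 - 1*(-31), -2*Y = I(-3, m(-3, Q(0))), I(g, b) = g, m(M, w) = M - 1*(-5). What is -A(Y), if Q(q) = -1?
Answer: 15/2 ≈ 7.5000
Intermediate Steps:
m(M, w) = 5 + M (m(M, w) = M + 5 = 5 + M)
Y = 3/2 (Y = -½*(-3) = 3/2 ≈ 1.5000)
A(L) = -15/2 (A(L) = (-46 - 1*(-31))/2 = (-46 + 31)/2 = (½)*(-15) = -15/2)
-A(Y) = -1*(-15/2) = 15/2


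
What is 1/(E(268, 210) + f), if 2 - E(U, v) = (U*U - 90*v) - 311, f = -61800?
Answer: -1/114411 ≈ -8.7404e-6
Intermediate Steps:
E(U, v) = 313 - U² + 90*v (E(U, v) = 2 - ((U*U - 90*v) - 311) = 2 - ((U² - 90*v) - 311) = 2 - (-311 + U² - 90*v) = 2 + (311 - U² + 90*v) = 313 - U² + 90*v)
1/(E(268, 210) + f) = 1/((313 - 1*268² + 90*210) - 61800) = 1/((313 - 1*71824 + 18900) - 61800) = 1/((313 - 71824 + 18900) - 61800) = 1/(-52611 - 61800) = 1/(-114411) = -1/114411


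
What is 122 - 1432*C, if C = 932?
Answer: -1334502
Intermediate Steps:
122 - 1432*C = 122 - 1432*932 = 122 - 1334624 = -1334502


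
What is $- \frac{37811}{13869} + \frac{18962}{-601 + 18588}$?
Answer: $- \frac{417122479}{249461703} \approx -1.6721$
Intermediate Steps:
$- \frac{37811}{13869} + \frac{18962}{-601 + 18588} = \left(-37811\right) \frac{1}{13869} + \frac{18962}{17987} = - \frac{37811}{13869} + 18962 \cdot \frac{1}{17987} = - \frac{37811}{13869} + \frac{18962}{17987} = - \frac{417122479}{249461703}$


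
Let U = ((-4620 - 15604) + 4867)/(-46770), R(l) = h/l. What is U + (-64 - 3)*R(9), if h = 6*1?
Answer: -2073703/46770 ≈ -44.338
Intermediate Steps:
h = 6
R(l) = 6/l
U = 5119/15590 (U = (-20224 + 4867)*(-1/46770) = -15357*(-1/46770) = 5119/15590 ≈ 0.32835)
U + (-64 - 3)*R(9) = 5119/15590 + (-64 - 3)*(6/9) = 5119/15590 - 402/9 = 5119/15590 - 67*⅔ = 5119/15590 - 134/3 = -2073703/46770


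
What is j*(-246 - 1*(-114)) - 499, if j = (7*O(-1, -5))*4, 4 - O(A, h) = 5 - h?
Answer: 21677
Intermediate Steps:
O(A, h) = -1 + h (O(A, h) = 4 - (5 - h) = 4 + (-5 + h) = -1 + h)
j = -168 (j = (7*(-1 - 5))*4 = (7*(-6))*4 = -42*4 = -168)
j*(-246 - 1*(-114)) - 499 = -168*(-246 - 1*(-114)) - 499 = -168*(-246 + 114) - 499 = -168*(-132) - 499 = 22176 - 499 = 21677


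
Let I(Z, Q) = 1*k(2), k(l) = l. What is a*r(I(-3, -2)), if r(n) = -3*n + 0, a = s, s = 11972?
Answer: -71832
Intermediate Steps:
I(Z, Q) = 2 (I(Z, Q) = 1*2 = 2)
a = 11972
r(n) = -3*n
a*r(I(-3, -2)) = 11972*(-3*2) = 11972*(-6) = -71832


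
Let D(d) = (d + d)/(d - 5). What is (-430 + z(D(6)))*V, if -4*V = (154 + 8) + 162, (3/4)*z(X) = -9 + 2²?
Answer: 35370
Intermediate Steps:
D(d) = 2*d/(-5 + d) (D(d) = (2*d)/(-5 + d) = 2*d/(-5 + d))
z(X) = -20/3 (z(X) = 4*(-9 + 2²)/3 = 4*(-9 + 4)/3 = (4/3)*(-5) = -20/3)
V = -81 (V = -((154 + 8) + 162)/4 = -(162 + 162)/4 = -¼*324 = -81)
(-430 + z(D(6)))*V = (-430 - 20/3)*(-81) = -1310/3*(-81) = 35370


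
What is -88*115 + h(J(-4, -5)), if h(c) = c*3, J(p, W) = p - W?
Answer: -10117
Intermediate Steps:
h(c) = 3*c
-88*115 + h(J(-4, -5)) = -88*115 + 3*(-4 - 1*(-5)) = -10120 + 3*(-4 + 5) = -10120 + 3*1 = -10120 + 3 = -10117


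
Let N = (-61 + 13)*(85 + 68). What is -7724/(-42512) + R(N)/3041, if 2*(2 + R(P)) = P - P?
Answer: 5850915/32319748 ≈ 0.18103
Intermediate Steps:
N = -7344 (N = -48*153 = -7344)
R(P) = -2 (R(P) = -2 + (P - P)/2 = -2 + (½)*0 = -2 + 0 = -2)
-7724/(-42512) + R(N)/3041 = -7724/(-42512) - 2/3041 = -7724*(-1/42512) - 2*1/3041 = 1931/10628 - 2/3041 = 5850915/32319748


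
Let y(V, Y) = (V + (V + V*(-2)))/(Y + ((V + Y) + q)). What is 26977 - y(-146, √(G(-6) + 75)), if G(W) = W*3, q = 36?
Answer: 26977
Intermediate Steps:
G(W) = 3*W
y(V, Y) = 0 (y(V, Y) = (V + (V + V*(-2)))/(Y + ((V + Y) + 36)) = (V + (V - 2*V))/(Y + (36 + V + Y)) = (V - V)/(36 + V + 2*Y) = 0/(36 + V + 2*Y) = 0)
26977 - y(-146, √(G(-6) + 75)) = 26977 - 1*0 = 26977 + 0 = 26977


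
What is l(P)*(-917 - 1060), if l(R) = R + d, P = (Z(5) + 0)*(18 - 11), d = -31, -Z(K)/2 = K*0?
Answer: 61287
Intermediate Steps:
Z(K) = 0 (Z(K) = -2*K*0 = -2*0 = 0)
P = 0 (P = (0 + 0)*(18 - 11) = 0*7 = 0)
l(R) = -31 + R (l(R) = R - 31 = -31 + R)
l(P)*(-917 - 1060) = (-31 + 0)*(-917 - 1060) = -31*(-1977) = 61287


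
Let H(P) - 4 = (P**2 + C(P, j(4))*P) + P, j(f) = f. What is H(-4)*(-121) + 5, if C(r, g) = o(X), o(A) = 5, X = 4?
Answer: 489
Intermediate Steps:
C(r, g) = 5
H(P) = 4 + P**2 + 6*P (H(P) = 4 + ((P**2 + 5*P) + P) = 4 + (P**2 + 6*P) = 4 + P**2 + 6*P)
H(-4)*(-121) + 5 = (4 + (-4)**2 + 6*(-4))*(-121) + 5 = (4 + 16 - 24)*(-121) + 5 = -4*(-121) + 5 = 484 + 5 = 489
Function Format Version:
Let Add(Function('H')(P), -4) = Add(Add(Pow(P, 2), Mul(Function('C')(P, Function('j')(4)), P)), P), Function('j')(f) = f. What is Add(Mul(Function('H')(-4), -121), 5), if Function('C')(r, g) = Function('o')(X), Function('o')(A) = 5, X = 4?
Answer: 489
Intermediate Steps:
Function('C')(r, g) = 5
Function('H')(P) = Add(4, Pow(P, 2), Mul(6, P)) (Function('H')(P) = Add(4, Add(Add(Pow(P, 2), Mul(5, P)), P)) = Add(4, Add(Pow(P, 2), Mul(6, P))) = Add(4, Pow(P, 2), Mul(6, P)))
Add(Mul(Function('H')(-4), -121), 5) = Add(Mul(Add(4, Pow(-4, 2), Mul(6, -4)), -121), 5) = Add(Mul(Add(4, 16, -24), -121), 5) = Add(Mul(-4, -121), 5) = Add(484, 5) = 489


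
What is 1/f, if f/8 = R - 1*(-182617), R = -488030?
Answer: -1/2443304 ≈ -4.0928e-7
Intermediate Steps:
f = -2443304 (f = 8*(-488030 - 1*(-182617)) = 8*(-488030 + 182617) = 8*(-305413) = -2443304)
1/f = 1/(-2443304) = -1/2443304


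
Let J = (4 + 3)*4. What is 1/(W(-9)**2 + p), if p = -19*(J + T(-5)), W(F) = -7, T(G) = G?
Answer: -1/388 ≈ -0.0025773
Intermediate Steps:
J = 28 (J = 7*4 = 28)
p = -437 (p = -19*(28 - 5) = -19*23 = -437)
1/(W(-9)**2 + p) = 1/((-7)**2 - 437) = 1/(49 - 437) = 1/(-388) = -1/388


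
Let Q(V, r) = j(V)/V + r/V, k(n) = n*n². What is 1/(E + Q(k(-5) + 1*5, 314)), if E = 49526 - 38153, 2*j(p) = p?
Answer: 60/682253 ≈ 8.7944e-5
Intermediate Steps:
j(p) = p/2
E = 11373
k(n) = n³
Q(V, r) = ½ + r/V (Q(V, r) = (V/2)/V + r/V = ½ + r/V)
1/(E + Q(k(-5) + 1*5, 314)) = 1/(11373 + (314 + ((-5)³ + 1*5)/2)/((-5)³ + 1*5)) = 1/(11373 + (314 + (-125 + 5)/2)/(-125 + 5)) = 1/(11373 + (314 + (½)*(-120))/(-120)) = 1/(11373 - (314 - 60)/120) = 1/(11373 - 1/120*254) = 1/(11373 - 127/60) = 1/(682253/60) = 60/682253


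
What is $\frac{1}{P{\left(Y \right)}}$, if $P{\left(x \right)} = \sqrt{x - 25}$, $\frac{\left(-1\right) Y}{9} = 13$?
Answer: $- \frac{i \sqrt{142}}{142} \approx - 0.083918 i$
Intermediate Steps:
$Y = -117$ ($Y = \left(-9\right) 13 = -117$)
$P{\left(x \right)} = \sqrt{-25 + x}$
$\frac{1}{P{\left(Y \right)}} = \frac{1}{\sqrt{-25 - 117}} = \frac{1}{\sqrt{-142}} = \frac{1}{i \sqrt{142}} = - \frac{i \sqrt{142}}{142}$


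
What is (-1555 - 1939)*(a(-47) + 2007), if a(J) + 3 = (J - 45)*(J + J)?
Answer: -37218088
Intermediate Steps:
a(J) = -3 + 2*J*(-45 + J) (a(J) = -3 + (J - 45)*(J + J) = -3 + (-45 + J)*(2*J) = -3 + 2*J*(-45 + J))
(-1555 - 1939)*(a(-47) + 2007) = (-1555 - 1939)*((-3 - 90*(-47) + 2*(-47)²) + 2007) = -3494*((-3 + 4230 + 2*2209) + 2007) = -3494*((-3 + 4230 + 4418) + 2007) = -3494*(8645 + 2007) = -3494*10652 = -37218088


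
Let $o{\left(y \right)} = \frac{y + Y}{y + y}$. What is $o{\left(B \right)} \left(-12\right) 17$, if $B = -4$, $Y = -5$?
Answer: $- \frac{459}{2} \approx -229.5$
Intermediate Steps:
$o{\left(y \right)} = \frac{-5 + y}{2 y}$ ($o{\left(y \right)} = \frac{y - 5}{y + y} = \frac{-5 + y}{2 y}$)
$o{\left(B \right)} \left(-12\right) 17 = \frac{-5 - 4}{2 \left(-4\right)} \left(-12\right) 17 = \frac{1}{2} \left(- \frac{1}{4}\right) \left(-9\right) \left(-12\right) 17 = \frac{9}{8} \left(-12\right) 17 = \left(- \frac{27}{2}\right) 17 = - \frac{459}{2}$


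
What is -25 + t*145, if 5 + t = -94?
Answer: -14380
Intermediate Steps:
t = -99 (t = -5 - 94 = -99)
-25 + t*145 = -25 - 99*145 = -25 - 14355 = -14380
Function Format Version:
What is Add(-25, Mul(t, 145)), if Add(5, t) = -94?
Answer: -14380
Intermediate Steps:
t = -99 (t = Add(-5, -94) = -99)
Add(-25, Mul(t, 145)) = Add(-25, Mul(-99, 145)) = Add(-25, -14355) = -14380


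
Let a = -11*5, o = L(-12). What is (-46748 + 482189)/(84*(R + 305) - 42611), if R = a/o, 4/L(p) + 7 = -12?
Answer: 435441/4954 ≈ 87.897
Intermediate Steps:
L(p) = -4/19 (L(p) = 4/(-7 - 12) = 4/(-19) = 4*(-1/19) = -4/19)
o = -4/19 ≈ -0.21053
a = -55
R = 1045/4 (R = -55/(-4/19) = -55*(-19/4) = 1045/4 ≈ 261.25)
(-46748 + 482189)/(84*(R + 305) - 42611) = (-46748 + 482189)/(84*(1045/4 + 305) - 42611) = 435441/(84*(2265/4) - 42611) = 435441/(47565 - 42611) = 435441/4954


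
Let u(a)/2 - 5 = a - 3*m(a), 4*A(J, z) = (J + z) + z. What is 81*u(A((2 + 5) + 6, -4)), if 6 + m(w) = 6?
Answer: 2025/2 ≈ 1012.5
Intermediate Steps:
m(w) = 0 (m(w) = -6 + 6 = 0)
A(J, z) = z/2 + J/4 (A(J, z) = ((J + z) + z)/4 = (J + 2*z)/4 = z/2 + J/4)
u(a) = 10 + 2*a (u(a) = 10 + 2*(a - 3*0) = 10 + 2*(a + 0) = 10 + 2*a)
81*u(A((2 + 5) + 6, -4)) = 81*(10 + 2*((1/2)*(-4) + ((2 + 5) + 6)/4)) = 81*(10 + 2*(-2 + (7 + 6)/4)) = 81*(10 + 2*(-2 + (1/4)*13)) = 81*(10 + 2*(-2 + 13/4)) = 81*(10 + 2*(5/4)) = 81*(10 + 5/2) = 81*(25/2) = 2025/2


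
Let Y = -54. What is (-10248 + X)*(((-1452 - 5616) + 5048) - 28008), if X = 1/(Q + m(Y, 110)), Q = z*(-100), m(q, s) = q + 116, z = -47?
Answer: 732697838650/2381 ≈ 3.0773e+8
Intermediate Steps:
m(q, s) = 116 + q
Q = 4700 (Q = -47*(-100) = 4700)
X = 1/4762 (X = 1/(4700 + (116 - 54)) = 1/(4700 + 62) = 1/4762 ≈ 0.00021000)
(-10248 + X)*(((-1452 - 5616) + 5048) - 28008) = (-10248 + 1/4762)*(((-1452 - 5616) + 5048) - 28008) = -48800975*((-7068 + 5048) - 28008)/4762 = -48800975*(-2020 - 28008)/4762 = -48800975/4762*(-30028) = 732697838650/2381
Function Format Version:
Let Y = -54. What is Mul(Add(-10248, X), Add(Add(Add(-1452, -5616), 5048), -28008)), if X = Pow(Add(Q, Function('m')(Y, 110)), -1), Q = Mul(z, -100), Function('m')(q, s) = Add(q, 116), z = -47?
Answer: Rational(732697838650, 2381) ≈ 3.0773e+8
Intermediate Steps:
Function('m')(q, s) = Add(116, q)
Q = 4700 (Q = Mul(-47, -100) = 4700)
X = Rational(1, 4762) (X = Pow(Add(4700, Add(116, -54)), -1) = Pow(Add(4700, 62), -1) = Pow(4762, -1) = Rational(1, 4762) ≈ 0.00021000)
Mul(Add(-10248, X), Add(Add(Add(-1452, -5616), 5048), -28008)) = Mul(Add(-10248, Rational(1, 4762)), Add(Add(Add(-1452, -5616), 5048), -28008)) = Mul(Rational(-48800975, 4762), Add(Add(-7068, 5048), -28008)) = Mul(Rational(-48800975, 4762), Add(-2020, -28008)) = Mul(Rational(-48800975, 4762), -30028) = Rational(732697838650, 2381)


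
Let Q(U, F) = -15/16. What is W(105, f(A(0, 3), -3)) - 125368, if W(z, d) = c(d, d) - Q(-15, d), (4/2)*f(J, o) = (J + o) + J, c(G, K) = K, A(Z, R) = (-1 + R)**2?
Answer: -2005833/16 ≈ -1.2536e+5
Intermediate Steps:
Q(U, F) = -15/16 (Q(U, F) = -15*1/16 = -15/16)
f(J, o) = J + o/2 (f(J, o) = ((J + o) + J)/2 = (o + 2*J)/2 = J + o/2)
W(z, d) = 15/16 + d (W(z, d) = d - 1*(-15/16) = d + 15/16 = 15/16 + d)
W(105, f(A(0, 3), -3)) - 125368 = (15/16 + ((-1 + 3)**2 + (1/2)*(-3))) - 125368 = (15/16 + (2**2 - 3/2)) - 125368 = (15/16 + (4 - 3/2)) - 125368 = (15/16 + 5/2) - 125368 = 55/16 - 125368 = -2005833/16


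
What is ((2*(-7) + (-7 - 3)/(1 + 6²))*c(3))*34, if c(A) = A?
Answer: -53856/37 ≈ -1455.6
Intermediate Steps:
((2*(-7) + (-7 - 3)/(1 + 6²))*c(3))*34 = ((2*(-7) + (-7 - 3)/(1 + 6²))*3)*34 = ((-14 - 10/(1 + 36))*3)*34 = ((-14 - 10/37)*3)*34 = -528/37*3*34 = -1584/37*34 = -53856/37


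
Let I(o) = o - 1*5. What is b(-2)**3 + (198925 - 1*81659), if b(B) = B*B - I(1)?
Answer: 117778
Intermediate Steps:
I(o) = -5 + o (I(o) = o - 5 = -5 + o)
b(B) = 4 + B**2 (b(B) = B*B - (-5 + 1) = B**2 - 1*(-4) = B**2 + 4 = 4 + B**2)
b(-2)**3 + (198925 - 1*81659) = (4 + (-2)**2)**3 + (198925 - 1*81659) = (4 + 4)**3 + (198925 - 81659) = 8**3 + 117266 = 512 + 117266 = 117778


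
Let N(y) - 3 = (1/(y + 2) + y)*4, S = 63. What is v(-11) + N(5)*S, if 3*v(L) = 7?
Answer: 4462/3 ≈ 1487.3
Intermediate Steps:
v(L) = 7/3 (v(L) = (⅓)*7 = 7/3)
N(y) = 3 + 4*y + 4/(2 + y) (N(y) = 3 + (1/(y + 2) + y)*4 = 3 + (1/(2 + y) + y)*4 = 3 + (y + 1/(2 + y))*4 = 3 + (4*y + 4/(2 + y)) = 3 + 4*y + 4/(2 + y))
v(-11) + N(5)*S = 7/3 + ((10 + 4*5² + 11*5)/(2 + 5))*63 = 7/3 + ((10 + 4*25 + 55)/7)*63 = 7/3 + ((10 + 100 + 55)/7)*63 = 7/3 + ((⅐)*165)*63 = 7/3 + (165/7)*63 = 7/3 + 1485 = 4462/3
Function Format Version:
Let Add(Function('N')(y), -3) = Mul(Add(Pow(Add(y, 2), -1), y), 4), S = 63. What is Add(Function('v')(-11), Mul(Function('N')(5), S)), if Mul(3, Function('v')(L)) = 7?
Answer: Rational(4462, 3) ≈ 1487.3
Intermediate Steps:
Function('v')(L) = Rational(7, 3) (Function('v')(L) = Mul(Rational(1, 3), 7) = Rational(7, 3))
Function('N')(y) = Add(3, Mul(4, y), Mul(4, Pow(Add(2, y), -1))) (Function('N')(y) = Add(3, Mul(Add(Pow(Add(y, 2), -1), y), 4)) = Add(3, Mul(Add(Pow(Add(2, y), -1), y), 4)) = Add(3, Mul(Add(y, Pow(Add(2, y), -1)), 4)) = Add(3, Add(Mul(4, y), Mul(4, Pow(Add(2, y), -1)))) = Add(3, Mul(4, y), Mul(4, Pow(Add(2, y), -1))))
Add(Function('v')(-11), Mul(Function('N')(5), S)) = Add(Rational(7, 3), Mul(Mul(Pow(Add(2, 5), -1), Add(10, Mul(4, Pow(5, 2)), Mul(11, 5))), 63)) = Add(Rational(7, 3), Mul(Mul(Pow(7, -1), Add(10, Mul(4, 25), 55)), 63)) = Add(Rational(7, 3), Mul(Mul(Rational(1, 7), Add(10, 100, 55)), 63)) = Add(Rational(7, 3), Mul(Mul(Rational(1, 7), 165), 63)) = Add(Rational(7, 3), Mul(Rational(165, 7), 63)) = Add(Rational(7, 3), 1485) = Rational(4462, 3)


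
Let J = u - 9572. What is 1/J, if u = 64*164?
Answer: 1/924 ≈ 0.0010823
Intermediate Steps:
u = 10496
J = 924 (J = 10496 - 9572 = 924)
1/J = 1/924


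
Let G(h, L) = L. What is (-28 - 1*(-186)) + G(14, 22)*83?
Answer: 1984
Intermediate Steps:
(-28 - 1*(-186)) + G(14, 22)*83 = (-28 - 1*(-186)) + 22*83 = (-28 + 186) + 1826 = 158 + 1826 = 1984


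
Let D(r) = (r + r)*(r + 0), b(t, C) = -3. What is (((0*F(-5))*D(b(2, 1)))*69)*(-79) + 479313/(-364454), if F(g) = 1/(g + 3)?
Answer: -479313/364454 ≈ -1.3152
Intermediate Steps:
F(g) = 1/(3 + g)
D(r) = 2*r**2 (D(r) = (2*r)*r = 2*r**2)
(((0*F(-5))*D(b(2, 1)))*69)*(-79) + 479313/(-364454) = (((0/(3 - 5))*(2*(-3)**2))*69)*(-79) + 479313/(-364454) = (((0/(-2))*(2*9))*69)*(-79) + 479313*(-1/364454) = (((0*(-1/2))*18)*69)*(-79) - 479313/364454 = ((0*18)*69)*(-79) - 479313/364454 = (0*69)*(-79) - 479313/364454 = 0*(-79) - 479313/364454 = 0 - 479313/364454 = -479313/364454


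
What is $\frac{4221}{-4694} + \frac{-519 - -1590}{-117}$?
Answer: $- \frac{613459}{61022} \approx -10.053$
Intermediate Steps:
$\frac{4221}{-4694} + \frac{-519 - -1590}{-117} = 4221 \left(- \frac{1}{4694}\right) + \left(-519 + 1590\right) \left(- \frac{1}{117}\right) = - \frac{4221}{4694} + 1071 \left(- \frac{1}{117}\right) = - \frac{4221}{4694} - \frac{119}{13} = - \frac{613459}{61022}$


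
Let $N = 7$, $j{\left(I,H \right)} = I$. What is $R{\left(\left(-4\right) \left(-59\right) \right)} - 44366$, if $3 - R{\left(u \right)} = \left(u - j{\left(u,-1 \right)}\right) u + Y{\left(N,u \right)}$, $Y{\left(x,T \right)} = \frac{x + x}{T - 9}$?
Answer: $- \frac{10070415}{227} \approx -44363.0$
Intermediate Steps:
$Y{\left(x,T \right)} = \frac{2 x}{-9 + T}$
$R{\left(u \right)} = 3 - \frac{14}{-9 + u}$ ($R{\left(u \right)} = 3 - \left(\left(u - u\right) u + 2 \cdot 7 \frac{1}{-9 + u}\right) = 3 - \left(0 u + \frac{14}{-9 + u}\right) = 3 - \left(0 + \frac{14}{-9 + u}\right) = 3 - \frac{14}{-9 + u}$)
$R{\left(\left(-4\right) \left(-59\right) \right)} - 44366 = \frac{-41 + 3 \left(\left(-4\right) \left(-59\right)\right)}{-9 - -236} - 44366 = \frac{-41 + 3 \cdot 236}{-9 + 236} - 44366 = \frac{-41 + 708}{227} - 44366 = \frac{1}{227} \cdot 667 - 44366 = \frac{667}{227} - 44366 = - \frac{10070415}{227}$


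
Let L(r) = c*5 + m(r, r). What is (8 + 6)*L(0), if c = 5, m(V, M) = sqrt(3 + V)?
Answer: 350 + 14*sqrt(3) ≈ 374.25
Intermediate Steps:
L(r) = 25 + sqrt(3 + r) (L(r) = 5*5 + sqrt(3 + r) = 25 + sqrt(3 + r))
(8 + 6)*L(0) = (8 + 6)*(25 + sqrt(3 + 0)) = 14*(25 + sqrt(3)) = 350 + 14*sqrt(3)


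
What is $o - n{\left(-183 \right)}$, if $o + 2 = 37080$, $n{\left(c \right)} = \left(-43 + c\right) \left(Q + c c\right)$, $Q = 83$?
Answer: $7624350$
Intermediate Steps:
$n{\left(c \right)} = \left(-43 + c\right) \left(83 + c^{2}\right)$ ($n{\left(c \right)} = \left(-43 + c\right) \left(83 + c c\right) = \left(-43 + c\right) \left(83 + c^{2}\right)$)
$o = 37078$ ($o = -2 + 37080 = 37078$)
$o - n{\left(-183 \right)} = 37078 - \left(-3569 + \left(-183\right)^{3} - 43 \left(-183\right)^{2} + 83 \left(-183\right)\right) = 37078 - \left(-3569 - 6128487 - 1440027 - 15189\right) = 37078 - -7587272 = 37078 + 7587272 = 7624350$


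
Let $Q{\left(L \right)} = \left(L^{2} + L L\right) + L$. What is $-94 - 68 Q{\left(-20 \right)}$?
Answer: $-53134$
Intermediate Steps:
$Q{\left(L \right)} = L + 2 L^{2}$ ($Q{\left(L \right)} = \left(L^{2} + L^{2}\right) + L = 2 L^{2} + L = L + 2 L^{2}$)
$-94 - 68 Q{\left(-20 \right)} = -94 - 68 \left(- 20 \left(1 + 2 \left(-20\right)\right)\right) = -94 - 68 \left(- 20 \left(1 - 40\right)\right) = -94 - 68 \left(\left(-20\right) \left(-39\right)\right) = -94 - 53040 = -53134$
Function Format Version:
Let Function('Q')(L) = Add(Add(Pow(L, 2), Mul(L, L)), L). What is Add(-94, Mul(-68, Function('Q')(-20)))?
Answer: -53134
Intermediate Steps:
Function('Q')(L) = Add(L, Mul(2, Pow(L, 2))) (Function('Q')(L) = Add(Add(Pow(L, 2), Pow(L, 2)), L) = Add(Mul(2, Pow(L, 2)), L) = Add(L, Mul(2, Pow(L, 2))))
Add(-94, Mul(-68, Function('Q')(-20))) = Add(-94, Mul(-68, Mul(-20, Add(1, Mul(2, -20))))) = Add(-94, Mul(-68, Mul(-20, Add(1, -40)))) = Add(-94, Mul(-68, Mul(-20, -39))) = Add(-94, Mul(-68, 780)) = Add(-94, -53040) = -53134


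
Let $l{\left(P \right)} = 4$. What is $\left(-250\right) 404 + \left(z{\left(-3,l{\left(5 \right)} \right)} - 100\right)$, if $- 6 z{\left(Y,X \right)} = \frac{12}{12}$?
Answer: $- \frac{606601}{6} \approx -1.011 \cdot 10^{5}$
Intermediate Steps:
$z{\left(Y,X \right)} = - \frac{1}{6}$ ($z{\left(Y,X \right)} = - \frac{12 \cdot \frac{1}{12}}{6} = \left(- \frac{1}{6}\right) 1 = - \frac{1}{6}$)
$\left(-250\right) 404 + \left(z{\left(-3,l{\left(5 \right)} \right)} - 100\right) = \left(-250\right) 404 - \frac{601}{6} = -101000 - \frac{601}{6} = - \frac{606601}{6}$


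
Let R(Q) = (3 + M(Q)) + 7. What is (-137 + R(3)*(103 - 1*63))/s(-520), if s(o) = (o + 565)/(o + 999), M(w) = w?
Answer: 183457/45 ≈ 4076.8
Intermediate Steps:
s(o) = (565 + o)/(999 + o)
R(Q) = 10 + Q (R(Q) = (3 + Q) + 7 = 10 + Q)
(-137 + R(3)*(103 - 1*63))/s(-520) = (-137 + (10 + 3)*(103 - 1*63))/(((565 - 520)/(999 - 520))) = (-137 + 13*(103 - 63))/((45/479)) = (-137 + 13*40)/(((1/479)*45)) = (-137 + 520)/(45/479) = 383*(479/45) = 183457/45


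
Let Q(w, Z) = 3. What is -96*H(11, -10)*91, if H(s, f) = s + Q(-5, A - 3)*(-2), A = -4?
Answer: -43680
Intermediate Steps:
H(s, f) = -6 + s (H(s, f) = s + 3*(-2) = s - 6 = -6 + s)
-96*H(11, -10)*91 = -96*(-6 + 11)*91 = -96*5*91 = -480*91 = -43680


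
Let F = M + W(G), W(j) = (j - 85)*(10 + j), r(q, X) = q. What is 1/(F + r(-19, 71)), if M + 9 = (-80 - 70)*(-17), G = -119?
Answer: 1/24758 ≈ 4.0391e-5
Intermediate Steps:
M = 2541 (M = -9 + (-80 - 70)*(-17) = -9 - 150*(-17) = -9 + 2550 = 2541)
W(j) = (-85 + j)*(10 + j)
F = 24777 (F = 2541 + (-850 + (-119)² - 75*(-119)) = 2541 + (-850 + 14161 + 8925) = 2541 + 22236 = 24777)
1/(F + r(-19, 71)) = 1/(24777 - 19) = 1/24758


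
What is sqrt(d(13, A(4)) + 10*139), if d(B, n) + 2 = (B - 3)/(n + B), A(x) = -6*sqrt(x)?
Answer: sqrt(1398) ≈ 37.390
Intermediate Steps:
d(B, n) = -2 + (-3 + B)/(B + n) (d(B, n) = -2 + (B - 3)/(n + B) = -2 + (-3 + B)/(B + n))
sqrt(d(13, A(4)) + 10*139) = sqrt((-3 - 1*13 - (-12)*sqrt(4))/(13 - 6*sqrt(4)) + 10*139) = sqrt((-3 - 13 - (-12)*2)/(13 - 6*2) + 1390) = sqrt((-3 - 13 - 2*(-12))/(13 - 12) + 1390) = sqrt((-3 - 13 + 24)/1 + 1390) = sqrt(1*8 + 1390) = sqrt(8 + 1390) = sqrt(1398)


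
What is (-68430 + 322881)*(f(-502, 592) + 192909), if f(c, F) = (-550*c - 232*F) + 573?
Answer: 84538291338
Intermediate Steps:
f(c, F) = 573 - 550*c - 232*F
(-68430 + 322881)*(f(-502, 592) + 192909) = (-68430 + 322881)*((573 - 550*(-502) - 232*592) + 192909) = 254451*((573 + 276100 - 137344) + 192909) = 254451*(139329 + 192909) = 254451*332238 = 84538291338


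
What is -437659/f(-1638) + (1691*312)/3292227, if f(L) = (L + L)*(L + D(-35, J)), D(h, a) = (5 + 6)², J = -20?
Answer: 131232996119/1817928242676 ≈ 0.072188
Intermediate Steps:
D(h, a) = 121 (D(h, a) = 11² = 121)
f(L) = 2*L*(121 + L) (f(L) = (L + L)*(L + 121) = (2*L)*(121 + L) = 2*L*(121 + L))
-437659/f(-1638) + (1691*312)/3292227 = -437659*(-1/(3276*(121 - 1638))) + (1691*312)/3292227 = -437659/(2*(-1638)*(-1517)) + 527592*(1/3292227) = -437659/4969692 + 175864/1097409 = 131232996119/1817928242676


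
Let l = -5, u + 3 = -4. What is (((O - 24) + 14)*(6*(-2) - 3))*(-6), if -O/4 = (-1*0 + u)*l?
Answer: -13500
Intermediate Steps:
u = -7 (u = -3 - 4 = -7)
O = -140 (O = -4*(-1*0 - 7)*(-5) = -4*(0 - 7)*(-5) = -(-28)*(-5) = -4*35 = -140)
(((O - 24) + 14)*(6*(-2) - 3))*(-6) = (((-140 - 24) + 14)*(6*(-2) - 3))*(-6) = ((-164 + 14)*(-12 - 3))*(-6) = -150*(-15)*(-6) = 2250*(-6) = -13500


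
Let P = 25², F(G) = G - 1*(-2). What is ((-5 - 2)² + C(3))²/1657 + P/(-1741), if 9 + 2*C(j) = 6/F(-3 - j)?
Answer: 36748125/46157392 ≈ 0.79615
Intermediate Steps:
F(G) = 2 + G (F(G) = G + 2 = 2 + G)
P = 625
C(j) = -9/2 + 3/(-1 - j) (C(j) = -9/2 + (6/(2 + (-3 - j)))/2 = -9/2 + (6/(-1 - j))/2 = -9/2 + 3/(-1 - j))
((-5 - 2)² + C(3))²/1657 + P/(-1741) = ((-5 - 2)² + 3*(-5 - 3*3)/(2*(1 + 3)))²/1657 + 625/(-1741) = ((-7)² + (3/2)*(-5 - 9)/4)²*(1/1657) + 625*(-1/1741) = (49 + (3/2)*(¼)*(-14))²*(1/1657) - 625/1741 = (49 - 21/4)²*(1/1657) - 625/1741 = (175/4)²*(1/1657) - 625/1741 = (30625/16)*(1/1657) - 625/1741 = 30625/26512 - 625/1741 = 36748125/46157392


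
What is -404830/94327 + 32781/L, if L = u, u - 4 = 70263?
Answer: -25354056223/6628075309 ≈ -3.8253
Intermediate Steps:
u = 70267 (u = 4 + 70263 = 70267)
L = 70267
-404830/94327 + 32781/L = -404830/94327 + 32781/70267 = -25354056223/6628075309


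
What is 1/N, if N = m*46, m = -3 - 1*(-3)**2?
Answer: -1/552 ≈ -0.0018116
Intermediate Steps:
m = -12 (m = -3 - 1*9 = -3 - 9 = -12)
N = -552 (N = -12*46 = -552)
1/N = 1/(-552) = -1/552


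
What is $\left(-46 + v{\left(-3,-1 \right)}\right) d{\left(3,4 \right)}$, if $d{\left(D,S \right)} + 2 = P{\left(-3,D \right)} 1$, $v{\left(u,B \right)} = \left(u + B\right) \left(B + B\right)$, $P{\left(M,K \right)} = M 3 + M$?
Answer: $532$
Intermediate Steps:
$P{\left(M,K \right)} = 4 M$ ($P{\left(M,K \right)} = 3 M + M = 4 M$)
$v{\left(u,B \right)} = 2 B \left(B + u\right)$ ($v{\left(u,B \right)} = \left(B + u\right) 2 B = 2 B \left(B + u\right)$)
$d{\left(D,S \right)} = -14$ ($d{\left(D,S \right)} = -2 + 4 \left(-3\right) 1 = -2 - 12 = -14$)
$\left(-46 + v{\left(-3,-1 \right)}\right) d{\left(3,4 \right)} = \left(-46 + 2 \left(-1\right) \left(-1 - 3\right)\right) \left(-14\right) = \left(-46 + 2 \left(-1\right) \left(-4\right)\right) \left(-14\right) = \left(-46 + 8\right) \left(-14\right) = \left(-38\right) \left(-14\right) = 532$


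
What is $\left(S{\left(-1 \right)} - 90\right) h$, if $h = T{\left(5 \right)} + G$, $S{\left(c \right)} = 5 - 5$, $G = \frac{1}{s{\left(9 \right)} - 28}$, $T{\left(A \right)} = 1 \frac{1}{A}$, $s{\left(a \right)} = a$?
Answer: $- \frac{252}{19} \approx -13.263$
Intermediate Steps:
$T{\left(A \right)} = \frac{1}{A}$
$G = - \frac{1}{19}$ ($G = \frac{1}{9 - 28} = \frac{1}{-19} = - \frac{1}{19} \approx -0.052632$)
$S{\left(c \right)} = 0$
$h = \frac{14}{95}$ ($h = \frac{1}{5} - \frac{1}{19} = \frac{14}{95} \approx 0.14737$)
$\left(S{\left(-1 \right)} - 90\right) h = \left(0 - 90\right) \frac{14}{95} = \left(-90\right) \frac{14}{95} = - \frac{252}{19}$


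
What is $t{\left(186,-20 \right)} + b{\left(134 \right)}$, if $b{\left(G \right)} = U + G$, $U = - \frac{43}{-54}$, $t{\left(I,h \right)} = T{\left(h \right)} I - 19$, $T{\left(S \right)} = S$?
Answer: $- \frac{194627}{54} \approx -3604.2$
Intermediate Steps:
$t{\left(I,h \right)} = -19 + I h$ ($t{\left(I,h \right)} = h I - 19 = I h - 19 = -19 + I h$)
$U = \frac{43}{54}$ ($U = \left(-43\right) \left(- \frac{1}{54}\right) = \frac{43}{54} \approx 0.7963$)
$b{\left(G \right)} = \frac{43}{54} + G$
$t{\left(186,-20 \right)} + b{\left(134 \right)} = \left(-19 + 186 \left(-20\right)\right) + \left(\frac{43}{54} + 134\right) = \left(-19 - 3720\right) + \frac{7279}{54} = -3739 + \frac{7279}{54} = - \frac{194627}{54}$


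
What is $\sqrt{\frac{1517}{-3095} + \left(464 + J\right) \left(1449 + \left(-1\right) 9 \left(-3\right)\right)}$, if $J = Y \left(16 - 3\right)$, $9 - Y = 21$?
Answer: $\frac{\sqrt{4354696702085}}{3095} \approx 674.25$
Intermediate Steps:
$Y = -12$ ($Y = 9 - 21 = -12$)
$J = -156$ ($J = - 12 \left(16 - 3\right) = \left(-12\right) 13 = -156$)
$\sqrt{\frac{1517}{-3095} + \left(464 + J\right) \left(1449 + \left(-1\right) 9 \left(-3\right)\right)} = \sqrt{\frac{1517}{-3095} + \left(464 - 156\right) \left(1449 + \left(-1\right) 9 \left(-3\right)\right)} = \sqrt{1517 \left(- \frac{1}{3095}\right) + 308 \left(1449 - -27\right)} = \sqrt{- \frac{1517}{3095} + 308 \left(1449 + 27\right)} = \sqrt{- \frac{1517}{3095} + 308 \cdot 1476} = \sqrt{- \frac{1517}{3095} + 454608} = \sqrt{\frac{1407010243}{3095}} = \frac{\sqrt{4354696702085}}{3095}$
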